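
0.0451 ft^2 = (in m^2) 0.00419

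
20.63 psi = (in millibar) 1422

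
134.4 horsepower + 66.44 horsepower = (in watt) 1.498e+05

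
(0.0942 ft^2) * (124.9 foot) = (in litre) 333.2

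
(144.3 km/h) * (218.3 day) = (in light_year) 7.991e-08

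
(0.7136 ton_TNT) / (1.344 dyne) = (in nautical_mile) 1.2e+11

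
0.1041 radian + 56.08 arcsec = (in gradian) 6.645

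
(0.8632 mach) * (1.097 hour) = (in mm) 1.161e+09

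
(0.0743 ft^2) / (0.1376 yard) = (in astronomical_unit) 3.667e-13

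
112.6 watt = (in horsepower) 0.151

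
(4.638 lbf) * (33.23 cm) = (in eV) 4.279e+19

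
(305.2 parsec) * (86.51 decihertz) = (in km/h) 2.933e+20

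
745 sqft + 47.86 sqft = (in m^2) 73.66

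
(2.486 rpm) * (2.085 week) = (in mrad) 3.283e+08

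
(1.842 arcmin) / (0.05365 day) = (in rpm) 1.104e-06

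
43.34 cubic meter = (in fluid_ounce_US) 1.465e+06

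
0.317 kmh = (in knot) 0.1712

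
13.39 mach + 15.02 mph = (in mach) 13.41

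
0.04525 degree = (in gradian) 0.05028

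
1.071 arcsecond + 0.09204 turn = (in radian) 0.5783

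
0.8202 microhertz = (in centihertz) 8.202e-05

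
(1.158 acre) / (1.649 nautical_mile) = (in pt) 4350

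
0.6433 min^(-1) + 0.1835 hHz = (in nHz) 1.836e+10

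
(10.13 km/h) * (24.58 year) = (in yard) 2.385e+09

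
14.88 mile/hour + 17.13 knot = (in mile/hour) 34.59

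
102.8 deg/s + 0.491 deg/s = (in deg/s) 103.3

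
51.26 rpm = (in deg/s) 307.6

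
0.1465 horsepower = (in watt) 109.2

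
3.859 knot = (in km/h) 7.147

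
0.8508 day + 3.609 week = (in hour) 626.7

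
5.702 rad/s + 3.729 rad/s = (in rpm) 90.06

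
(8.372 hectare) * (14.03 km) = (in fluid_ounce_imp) 4.134e+13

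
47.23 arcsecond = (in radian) 0.000229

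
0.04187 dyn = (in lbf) 9.413e-08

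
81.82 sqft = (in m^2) 7.601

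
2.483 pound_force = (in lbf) 2.483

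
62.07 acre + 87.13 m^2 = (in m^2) 2.513e+05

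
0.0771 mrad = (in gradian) 0.004908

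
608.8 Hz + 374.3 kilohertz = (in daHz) 3.749e+04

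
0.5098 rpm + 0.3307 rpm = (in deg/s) 5.043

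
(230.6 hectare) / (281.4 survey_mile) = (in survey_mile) 0.003164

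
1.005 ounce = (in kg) 0.02849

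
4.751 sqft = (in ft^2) 4.751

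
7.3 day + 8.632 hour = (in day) 7.66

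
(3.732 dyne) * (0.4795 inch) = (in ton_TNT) 1.086e-16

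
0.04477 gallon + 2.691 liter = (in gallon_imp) 0.6292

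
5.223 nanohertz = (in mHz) 5.223e-06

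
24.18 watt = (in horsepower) 0.03243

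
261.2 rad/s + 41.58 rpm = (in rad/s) 265.6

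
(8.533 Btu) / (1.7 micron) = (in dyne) 5.296e+14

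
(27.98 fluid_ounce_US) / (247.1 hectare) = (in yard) 3.662e-10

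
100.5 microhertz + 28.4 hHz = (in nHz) 2.84e+12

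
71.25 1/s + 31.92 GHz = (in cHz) 3.192e+12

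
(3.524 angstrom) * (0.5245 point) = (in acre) 1.611e-17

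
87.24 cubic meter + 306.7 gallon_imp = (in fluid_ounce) 2.997e+06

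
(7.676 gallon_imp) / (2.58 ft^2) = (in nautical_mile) 7.861e-05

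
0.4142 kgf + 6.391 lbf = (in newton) 32.49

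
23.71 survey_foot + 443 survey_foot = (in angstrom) 1.423e+12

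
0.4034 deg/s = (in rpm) 0.06723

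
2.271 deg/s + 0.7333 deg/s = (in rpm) 0.5007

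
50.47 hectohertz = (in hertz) 5047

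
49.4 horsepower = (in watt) 3.684e+04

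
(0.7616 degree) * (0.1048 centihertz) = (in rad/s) 1.393e-05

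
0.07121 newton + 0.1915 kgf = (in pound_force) 0.4382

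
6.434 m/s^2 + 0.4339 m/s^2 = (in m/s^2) 6.868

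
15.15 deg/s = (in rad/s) 0.2644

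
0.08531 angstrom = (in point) 2.418e-08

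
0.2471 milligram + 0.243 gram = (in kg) 0.0002432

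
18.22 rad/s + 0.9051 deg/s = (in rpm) 174.1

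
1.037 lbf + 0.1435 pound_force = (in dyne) 5.251e+05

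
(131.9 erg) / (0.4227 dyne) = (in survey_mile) 0.001939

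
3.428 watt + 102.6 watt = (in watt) 106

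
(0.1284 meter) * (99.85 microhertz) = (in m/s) 1.282e-05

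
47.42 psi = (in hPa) 3269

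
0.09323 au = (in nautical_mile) 7.531e+06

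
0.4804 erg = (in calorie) 1.148e-08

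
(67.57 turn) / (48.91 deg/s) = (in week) 0.0008223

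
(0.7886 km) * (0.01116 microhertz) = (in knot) 1.711e-05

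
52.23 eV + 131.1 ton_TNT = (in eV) 3.424e+30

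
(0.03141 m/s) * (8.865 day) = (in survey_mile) 14.95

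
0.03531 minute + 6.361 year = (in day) 2322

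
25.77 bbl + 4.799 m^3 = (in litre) 8896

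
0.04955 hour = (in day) 0.002065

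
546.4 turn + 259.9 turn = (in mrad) 5.066e+06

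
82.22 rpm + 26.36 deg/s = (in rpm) 86.61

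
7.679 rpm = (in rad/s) 0.8041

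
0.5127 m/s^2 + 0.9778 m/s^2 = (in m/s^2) 1.49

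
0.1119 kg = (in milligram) 1.119e+05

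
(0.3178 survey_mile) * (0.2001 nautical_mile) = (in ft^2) 2.04e+06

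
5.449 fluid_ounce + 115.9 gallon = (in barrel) 2.761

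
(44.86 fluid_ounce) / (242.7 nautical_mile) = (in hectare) 2.952e-13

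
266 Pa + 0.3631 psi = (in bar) 0.02769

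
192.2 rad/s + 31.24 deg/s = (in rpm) 1841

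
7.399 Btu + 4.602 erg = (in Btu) 7.399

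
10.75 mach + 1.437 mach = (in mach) 12.19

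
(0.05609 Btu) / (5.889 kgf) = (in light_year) 1.083e-16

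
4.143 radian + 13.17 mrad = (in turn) 0.6615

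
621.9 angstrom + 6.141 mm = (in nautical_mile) 3.316e-06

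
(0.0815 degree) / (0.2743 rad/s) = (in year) 1.644e-10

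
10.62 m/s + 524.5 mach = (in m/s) 1.786e+05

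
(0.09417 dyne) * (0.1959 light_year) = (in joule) 1.745e+09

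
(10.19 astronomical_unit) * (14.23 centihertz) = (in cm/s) 2.169e+13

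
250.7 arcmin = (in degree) 4.178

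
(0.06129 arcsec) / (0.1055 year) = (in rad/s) 8.931e-14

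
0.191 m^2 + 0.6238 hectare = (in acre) 1.541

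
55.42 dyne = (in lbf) 0.0001246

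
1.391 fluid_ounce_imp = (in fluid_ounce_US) 1.336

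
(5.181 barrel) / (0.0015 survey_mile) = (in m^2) 0.3412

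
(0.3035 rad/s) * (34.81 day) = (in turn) 1.453e+05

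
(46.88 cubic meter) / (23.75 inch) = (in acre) 0.0192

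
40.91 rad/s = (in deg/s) 2344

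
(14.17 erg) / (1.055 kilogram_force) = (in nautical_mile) 7.395e-11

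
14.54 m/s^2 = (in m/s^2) 14.54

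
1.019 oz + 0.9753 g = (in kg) 0.02986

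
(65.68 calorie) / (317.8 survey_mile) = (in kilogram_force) 5.479e-05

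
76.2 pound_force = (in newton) 339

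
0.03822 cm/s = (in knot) 0.0007429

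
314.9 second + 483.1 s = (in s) 798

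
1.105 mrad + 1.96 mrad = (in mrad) 3.065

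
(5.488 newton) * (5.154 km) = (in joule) 2.829e+04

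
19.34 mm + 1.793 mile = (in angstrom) 2.886e+13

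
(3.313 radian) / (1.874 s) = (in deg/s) 101.3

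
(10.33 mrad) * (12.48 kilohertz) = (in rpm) 1231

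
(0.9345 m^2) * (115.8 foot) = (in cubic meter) 32.98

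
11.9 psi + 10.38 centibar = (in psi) 13.41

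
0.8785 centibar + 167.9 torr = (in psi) 3.374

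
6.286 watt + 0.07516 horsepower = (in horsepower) 0.08359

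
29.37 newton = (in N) 29.37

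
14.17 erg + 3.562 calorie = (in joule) 14.9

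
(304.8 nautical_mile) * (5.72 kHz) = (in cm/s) 3.229e+11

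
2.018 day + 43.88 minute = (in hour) 49.16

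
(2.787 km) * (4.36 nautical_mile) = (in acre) 5561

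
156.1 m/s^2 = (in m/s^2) 156.1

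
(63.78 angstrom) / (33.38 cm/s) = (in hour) 5.308e-12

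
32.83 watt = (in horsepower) 0.04403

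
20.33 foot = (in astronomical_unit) 4.142e-11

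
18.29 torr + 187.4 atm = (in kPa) 1.899e+04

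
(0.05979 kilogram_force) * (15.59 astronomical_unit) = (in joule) 1.367e+12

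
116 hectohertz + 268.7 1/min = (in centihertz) 1.16e+06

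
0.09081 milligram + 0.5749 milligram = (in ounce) 2.348e-05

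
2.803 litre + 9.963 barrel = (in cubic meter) 1.587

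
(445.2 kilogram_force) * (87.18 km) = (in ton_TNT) 0.09097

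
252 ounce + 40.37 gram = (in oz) 253.4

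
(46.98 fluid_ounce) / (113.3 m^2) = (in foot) 4.023e-05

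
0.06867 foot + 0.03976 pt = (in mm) 20.94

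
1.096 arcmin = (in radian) 0.0003188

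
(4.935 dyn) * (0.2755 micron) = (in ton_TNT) 3.25e-21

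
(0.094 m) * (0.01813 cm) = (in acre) 4.211e-09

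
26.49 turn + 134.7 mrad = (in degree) 9544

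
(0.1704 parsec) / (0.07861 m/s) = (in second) 6.689e+16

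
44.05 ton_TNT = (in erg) 1.843e+18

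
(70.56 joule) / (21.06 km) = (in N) 0.00335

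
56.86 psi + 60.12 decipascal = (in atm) 3.869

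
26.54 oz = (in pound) 1.659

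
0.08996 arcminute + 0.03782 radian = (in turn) 0.006023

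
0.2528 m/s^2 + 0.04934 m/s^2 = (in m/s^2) 0.3021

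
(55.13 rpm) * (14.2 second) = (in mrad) 8.198e+04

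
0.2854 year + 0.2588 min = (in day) 104.2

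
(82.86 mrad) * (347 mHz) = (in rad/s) 0.02875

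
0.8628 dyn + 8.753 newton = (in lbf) 1.968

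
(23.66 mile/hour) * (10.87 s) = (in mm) 1.15e+05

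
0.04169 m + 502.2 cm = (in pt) 1.435e+04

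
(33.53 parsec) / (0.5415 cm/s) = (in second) 1.911e+20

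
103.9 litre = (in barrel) 0.6535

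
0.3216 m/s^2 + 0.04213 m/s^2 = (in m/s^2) 0.3637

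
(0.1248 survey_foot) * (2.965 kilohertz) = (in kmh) 406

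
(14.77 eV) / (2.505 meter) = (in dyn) 9.447e-14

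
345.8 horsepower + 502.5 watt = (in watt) 2.584e+05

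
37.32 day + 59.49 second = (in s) 3.225e+06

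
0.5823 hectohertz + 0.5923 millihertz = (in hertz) 58.23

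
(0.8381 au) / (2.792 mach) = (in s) 1.319e+08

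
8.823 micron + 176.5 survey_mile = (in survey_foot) 9.319e+05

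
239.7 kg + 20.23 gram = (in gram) 2.397e+05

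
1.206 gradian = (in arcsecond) 3907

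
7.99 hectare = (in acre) 19.74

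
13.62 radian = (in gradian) 867.1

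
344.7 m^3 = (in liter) 3.447e+05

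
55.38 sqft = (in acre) 0.001271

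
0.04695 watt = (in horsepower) 6.296e-05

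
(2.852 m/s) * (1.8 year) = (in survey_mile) 1.006e+05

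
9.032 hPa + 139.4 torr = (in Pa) 1.949e+04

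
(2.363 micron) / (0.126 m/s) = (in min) 3.126e-07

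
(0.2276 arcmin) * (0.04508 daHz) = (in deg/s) 0.00171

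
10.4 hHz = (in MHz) 0.00104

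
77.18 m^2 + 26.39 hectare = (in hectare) 26.4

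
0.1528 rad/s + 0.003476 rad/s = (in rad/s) 0.1563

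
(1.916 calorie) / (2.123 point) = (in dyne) 1.07e+09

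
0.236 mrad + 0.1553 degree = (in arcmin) 10.13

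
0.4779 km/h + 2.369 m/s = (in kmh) 9.006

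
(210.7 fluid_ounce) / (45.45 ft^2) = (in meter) 0.001476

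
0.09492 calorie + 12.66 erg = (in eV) 2.479e+18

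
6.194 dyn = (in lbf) 1.392e-05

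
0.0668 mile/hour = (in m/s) 0.02986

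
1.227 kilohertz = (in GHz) 1.227e-06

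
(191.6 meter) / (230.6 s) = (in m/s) 0.8309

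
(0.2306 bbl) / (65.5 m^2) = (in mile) 3.478e-07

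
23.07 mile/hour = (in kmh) 37.13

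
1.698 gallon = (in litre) 6.428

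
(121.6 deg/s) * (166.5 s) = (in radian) 353.4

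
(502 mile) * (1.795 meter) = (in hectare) 145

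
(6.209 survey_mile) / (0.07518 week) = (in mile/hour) 0.4916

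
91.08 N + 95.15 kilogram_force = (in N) 1024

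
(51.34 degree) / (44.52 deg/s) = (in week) 1.907e-06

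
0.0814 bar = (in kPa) 8.14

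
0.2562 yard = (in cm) 23.43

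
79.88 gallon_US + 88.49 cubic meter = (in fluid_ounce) 3.002e+06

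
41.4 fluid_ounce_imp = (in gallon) 0.3107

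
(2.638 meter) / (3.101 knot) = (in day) 1.914e-05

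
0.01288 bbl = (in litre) 2.048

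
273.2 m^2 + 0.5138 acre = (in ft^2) 2.532e+04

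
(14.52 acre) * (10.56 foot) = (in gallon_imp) 4.16e+07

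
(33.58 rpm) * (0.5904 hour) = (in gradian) 4.758e+05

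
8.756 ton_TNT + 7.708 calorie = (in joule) 3.664e+10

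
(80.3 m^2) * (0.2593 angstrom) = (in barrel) 1.31e-08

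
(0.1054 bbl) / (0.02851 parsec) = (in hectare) 1.905e-21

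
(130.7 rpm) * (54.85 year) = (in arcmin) 8.139e+13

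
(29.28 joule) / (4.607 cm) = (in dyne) 6.356e+07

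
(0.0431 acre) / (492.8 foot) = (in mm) 1161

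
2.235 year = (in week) 116.5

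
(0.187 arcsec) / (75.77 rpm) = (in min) 1.904e-09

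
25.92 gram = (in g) 25.92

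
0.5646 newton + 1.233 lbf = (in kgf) 0.6169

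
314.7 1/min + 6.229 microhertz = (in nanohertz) 5.245e+09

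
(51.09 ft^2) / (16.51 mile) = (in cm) 0.01786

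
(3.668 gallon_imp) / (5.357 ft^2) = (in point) 94.98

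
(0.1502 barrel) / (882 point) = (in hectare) 7.675e-06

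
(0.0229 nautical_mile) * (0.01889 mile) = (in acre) 0.3186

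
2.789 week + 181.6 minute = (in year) 0.05383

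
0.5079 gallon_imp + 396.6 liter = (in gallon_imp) 87.75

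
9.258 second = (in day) 0.0001072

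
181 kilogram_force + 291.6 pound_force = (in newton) 3072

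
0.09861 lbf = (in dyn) 4.386e+04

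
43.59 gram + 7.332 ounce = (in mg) 2.514e+05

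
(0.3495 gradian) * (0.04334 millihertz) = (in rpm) 2.272e-06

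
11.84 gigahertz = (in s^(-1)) 1.184e+10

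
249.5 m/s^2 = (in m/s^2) 249.5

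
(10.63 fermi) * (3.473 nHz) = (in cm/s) 3.692e-21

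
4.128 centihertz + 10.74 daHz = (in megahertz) 0.0001074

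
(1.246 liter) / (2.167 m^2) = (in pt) 1.63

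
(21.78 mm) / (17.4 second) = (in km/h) 0.004506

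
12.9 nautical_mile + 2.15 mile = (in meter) 2.735e+04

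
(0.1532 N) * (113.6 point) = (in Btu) 5.819e-06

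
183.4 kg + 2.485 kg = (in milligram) 1.859e+08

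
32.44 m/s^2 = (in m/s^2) 32.44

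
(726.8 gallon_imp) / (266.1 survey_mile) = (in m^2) 7.715e-06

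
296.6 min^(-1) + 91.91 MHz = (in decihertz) 9.191e+08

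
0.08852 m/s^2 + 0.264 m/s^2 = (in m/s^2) 0.3525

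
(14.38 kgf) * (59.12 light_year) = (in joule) 7.887e+19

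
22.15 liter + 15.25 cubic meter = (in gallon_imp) 3359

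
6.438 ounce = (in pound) 0.4024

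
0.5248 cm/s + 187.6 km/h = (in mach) 0.1531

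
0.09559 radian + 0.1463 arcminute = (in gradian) 6.088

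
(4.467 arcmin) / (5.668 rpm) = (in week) 3.62e-09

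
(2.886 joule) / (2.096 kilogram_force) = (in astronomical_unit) 9.386e-13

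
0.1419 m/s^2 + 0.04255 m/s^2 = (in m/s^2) 0.1845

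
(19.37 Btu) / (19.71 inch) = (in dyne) 4.082e+09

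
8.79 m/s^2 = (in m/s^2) 8.79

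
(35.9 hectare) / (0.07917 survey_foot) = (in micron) 1.488e+13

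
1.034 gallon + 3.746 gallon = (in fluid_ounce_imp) 636.8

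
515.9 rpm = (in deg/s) 3095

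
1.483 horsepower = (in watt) 1106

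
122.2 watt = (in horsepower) 0.1639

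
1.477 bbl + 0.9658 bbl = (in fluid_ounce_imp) 1.367e+04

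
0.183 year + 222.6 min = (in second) 5.784e+06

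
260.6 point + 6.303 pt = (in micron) 9.416e+04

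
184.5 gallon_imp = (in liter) 838.8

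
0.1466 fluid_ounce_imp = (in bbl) 2.62e-05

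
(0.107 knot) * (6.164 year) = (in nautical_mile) 5778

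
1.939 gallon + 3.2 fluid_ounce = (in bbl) 0.04676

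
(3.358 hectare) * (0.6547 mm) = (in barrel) 138.3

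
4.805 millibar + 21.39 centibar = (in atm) 0.2158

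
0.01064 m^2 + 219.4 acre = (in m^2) 8.879e+05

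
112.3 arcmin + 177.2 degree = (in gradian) 199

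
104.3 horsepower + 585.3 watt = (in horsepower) 105.1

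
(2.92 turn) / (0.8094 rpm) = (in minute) 3.608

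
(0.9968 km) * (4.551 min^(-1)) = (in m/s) 75.61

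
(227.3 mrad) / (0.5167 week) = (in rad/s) 7.274e-07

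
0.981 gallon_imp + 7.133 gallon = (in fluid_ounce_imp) 1107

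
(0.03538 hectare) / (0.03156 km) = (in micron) 1.121e+07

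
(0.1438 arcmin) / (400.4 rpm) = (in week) 1.649e-12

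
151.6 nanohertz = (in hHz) 1.516e-09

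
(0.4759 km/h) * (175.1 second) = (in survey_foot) 75.94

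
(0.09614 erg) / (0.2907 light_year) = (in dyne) 3.496e-19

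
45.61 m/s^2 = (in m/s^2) 45.61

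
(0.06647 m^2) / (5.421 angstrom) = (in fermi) 1.226e+23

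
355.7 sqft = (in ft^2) 355.7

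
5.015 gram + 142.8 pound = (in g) 6.478e+04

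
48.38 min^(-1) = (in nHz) 8.063e+08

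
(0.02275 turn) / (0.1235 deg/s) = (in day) 0.0007675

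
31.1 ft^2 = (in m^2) 2.889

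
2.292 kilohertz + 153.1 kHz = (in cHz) 1.554e+07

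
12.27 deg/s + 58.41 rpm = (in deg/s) 362.7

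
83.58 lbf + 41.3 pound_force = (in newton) 555.5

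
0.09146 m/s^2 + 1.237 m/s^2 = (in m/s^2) 1.328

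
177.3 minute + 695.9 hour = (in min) 4.193e+04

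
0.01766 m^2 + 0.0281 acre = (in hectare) 0.01137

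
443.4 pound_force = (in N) 1972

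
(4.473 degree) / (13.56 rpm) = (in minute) 0.0009163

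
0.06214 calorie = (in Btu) 0.0002464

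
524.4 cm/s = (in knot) 10.19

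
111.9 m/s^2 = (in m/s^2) 111.9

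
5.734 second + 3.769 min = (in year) 7.353e-06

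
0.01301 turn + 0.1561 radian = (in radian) 0.2378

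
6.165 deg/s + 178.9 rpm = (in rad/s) 18.84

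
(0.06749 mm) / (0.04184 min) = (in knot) 5.226e-05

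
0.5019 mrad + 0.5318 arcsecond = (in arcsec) 104.1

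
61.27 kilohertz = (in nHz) 6.127e+13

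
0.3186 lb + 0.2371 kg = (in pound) 0.8413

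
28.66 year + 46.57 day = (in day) 1.051e+04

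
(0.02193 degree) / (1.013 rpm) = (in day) 4.176e-08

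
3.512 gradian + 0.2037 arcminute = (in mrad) 55.23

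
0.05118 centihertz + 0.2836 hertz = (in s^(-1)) 0.2841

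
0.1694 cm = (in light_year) 1.791e-19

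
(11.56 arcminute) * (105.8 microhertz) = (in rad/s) 3.558e-07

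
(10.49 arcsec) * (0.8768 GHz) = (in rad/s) 4.459e+04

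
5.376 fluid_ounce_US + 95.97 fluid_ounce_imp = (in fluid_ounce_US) 97.58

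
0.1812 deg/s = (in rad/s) 0.003163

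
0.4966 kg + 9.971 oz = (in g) 779.3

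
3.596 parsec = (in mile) 6.895e+13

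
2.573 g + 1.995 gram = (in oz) 0.1611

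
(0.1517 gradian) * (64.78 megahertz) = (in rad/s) 1.544e+05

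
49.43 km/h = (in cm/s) 1373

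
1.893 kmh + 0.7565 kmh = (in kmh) 2.65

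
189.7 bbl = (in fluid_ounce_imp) 1.061e+06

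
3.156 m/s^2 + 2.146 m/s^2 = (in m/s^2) 5.302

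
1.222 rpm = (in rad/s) 0.128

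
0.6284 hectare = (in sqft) 6.764e+04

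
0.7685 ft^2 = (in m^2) 0.0714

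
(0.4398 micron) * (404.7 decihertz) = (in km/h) 6.408e-05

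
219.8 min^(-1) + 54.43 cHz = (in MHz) 4.208e-06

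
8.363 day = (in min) 1.204e+04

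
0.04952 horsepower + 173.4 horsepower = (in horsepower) 173.4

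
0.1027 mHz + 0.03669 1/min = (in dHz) 0.007142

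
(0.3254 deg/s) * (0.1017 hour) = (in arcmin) 7148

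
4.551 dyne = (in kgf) 4.641e-06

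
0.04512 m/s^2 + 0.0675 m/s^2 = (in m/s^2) 0.1126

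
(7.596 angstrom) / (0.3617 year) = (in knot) 1.294e-16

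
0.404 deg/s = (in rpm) 0.06733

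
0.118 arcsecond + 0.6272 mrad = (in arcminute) 2.158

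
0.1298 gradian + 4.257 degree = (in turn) 0.01215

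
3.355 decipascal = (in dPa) 3.355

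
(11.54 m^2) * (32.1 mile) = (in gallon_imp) 1.311e+08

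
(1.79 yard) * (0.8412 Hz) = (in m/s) 1.377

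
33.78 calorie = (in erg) 1.413e+09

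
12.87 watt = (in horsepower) 0.01726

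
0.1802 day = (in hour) 4.325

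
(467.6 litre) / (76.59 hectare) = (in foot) 2.003e-06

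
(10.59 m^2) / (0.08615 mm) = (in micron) 1.229e+11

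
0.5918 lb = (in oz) 9.469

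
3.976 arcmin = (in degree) 0.06627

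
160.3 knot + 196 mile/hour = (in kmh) 612.3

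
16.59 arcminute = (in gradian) 0.3072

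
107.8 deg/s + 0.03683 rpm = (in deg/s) 108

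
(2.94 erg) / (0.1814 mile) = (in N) 1.007e-09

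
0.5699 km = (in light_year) 6.024e-14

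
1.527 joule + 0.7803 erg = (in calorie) 0.365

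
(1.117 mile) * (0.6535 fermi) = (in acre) 2.903e-16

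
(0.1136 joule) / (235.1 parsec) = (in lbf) 3.52e-21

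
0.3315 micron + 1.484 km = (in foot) 4869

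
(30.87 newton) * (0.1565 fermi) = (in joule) 4.831e-15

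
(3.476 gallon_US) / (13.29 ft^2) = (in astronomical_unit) 7.124e-14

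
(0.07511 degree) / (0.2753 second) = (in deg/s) 0.2728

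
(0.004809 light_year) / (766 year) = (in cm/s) 1.883e+05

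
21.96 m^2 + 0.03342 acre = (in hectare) 0.01572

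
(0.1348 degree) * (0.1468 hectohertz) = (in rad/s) 0.03454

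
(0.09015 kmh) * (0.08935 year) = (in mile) 43.84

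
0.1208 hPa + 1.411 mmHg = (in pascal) 200.2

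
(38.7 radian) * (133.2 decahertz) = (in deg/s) 2.954e+06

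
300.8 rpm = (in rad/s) 31.5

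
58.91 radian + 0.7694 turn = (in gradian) 4058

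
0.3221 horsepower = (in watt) 240.2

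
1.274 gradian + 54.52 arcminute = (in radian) 0.03587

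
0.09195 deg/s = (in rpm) 0.01533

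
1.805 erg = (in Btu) 1.711e-10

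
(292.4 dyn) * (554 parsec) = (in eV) 3.12e+35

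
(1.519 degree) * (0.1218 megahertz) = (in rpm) 3.084e+04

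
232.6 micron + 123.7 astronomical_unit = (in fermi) 1.851e+28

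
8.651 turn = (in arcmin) 1.869e+05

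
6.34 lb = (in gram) 2876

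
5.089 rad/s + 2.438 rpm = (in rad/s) 5.344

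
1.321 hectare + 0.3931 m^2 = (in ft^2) 1.422e+05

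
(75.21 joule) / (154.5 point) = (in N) 1380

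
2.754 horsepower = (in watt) 2054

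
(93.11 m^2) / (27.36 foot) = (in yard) 12.21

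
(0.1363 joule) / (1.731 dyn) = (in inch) 3.1e+05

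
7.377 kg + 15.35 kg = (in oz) 801.7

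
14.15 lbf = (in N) 62.94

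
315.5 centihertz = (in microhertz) 3.155e+06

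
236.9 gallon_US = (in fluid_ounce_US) 3.032e+04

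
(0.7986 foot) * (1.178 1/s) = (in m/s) 0.2867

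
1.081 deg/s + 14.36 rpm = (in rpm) 14.54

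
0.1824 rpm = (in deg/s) 1.094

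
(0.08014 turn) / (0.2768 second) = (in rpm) 17.37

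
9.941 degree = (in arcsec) 3.579e+04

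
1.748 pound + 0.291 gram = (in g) 793.2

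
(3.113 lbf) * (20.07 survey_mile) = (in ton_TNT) 0.0001069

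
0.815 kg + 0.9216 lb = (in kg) 1.233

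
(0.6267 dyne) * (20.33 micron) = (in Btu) 1.208e-13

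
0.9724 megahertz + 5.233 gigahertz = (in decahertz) 5.234e+08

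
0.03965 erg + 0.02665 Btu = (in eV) 1.755e+20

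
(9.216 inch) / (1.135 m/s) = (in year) 6.54e-09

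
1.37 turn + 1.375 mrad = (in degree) 493.3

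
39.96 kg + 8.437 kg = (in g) 4.84e+04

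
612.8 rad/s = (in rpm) 5852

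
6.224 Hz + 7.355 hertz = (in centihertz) 1358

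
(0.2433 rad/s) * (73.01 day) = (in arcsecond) 3.166e+11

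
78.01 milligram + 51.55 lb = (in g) 2.338e+04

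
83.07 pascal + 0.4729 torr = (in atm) 0.001442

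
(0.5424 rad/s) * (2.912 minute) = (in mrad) 9.477e+04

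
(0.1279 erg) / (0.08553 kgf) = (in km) 1.525e-11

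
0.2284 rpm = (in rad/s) 0.02392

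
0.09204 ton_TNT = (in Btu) 3.65e+05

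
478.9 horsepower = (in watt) 3.571e+05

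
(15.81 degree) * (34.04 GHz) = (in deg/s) 5.382e+11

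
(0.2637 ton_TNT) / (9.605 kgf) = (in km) 1.171e+04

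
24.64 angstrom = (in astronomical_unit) 1.647e-20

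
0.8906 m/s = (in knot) 1.731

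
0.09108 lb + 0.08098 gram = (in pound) 0.09126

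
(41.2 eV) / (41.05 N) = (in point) 4.558e-16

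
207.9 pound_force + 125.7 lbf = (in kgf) 151.3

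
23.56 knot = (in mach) 0.0356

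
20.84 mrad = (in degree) 1.194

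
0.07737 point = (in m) 2.729e-05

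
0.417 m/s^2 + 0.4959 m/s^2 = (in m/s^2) 0.9129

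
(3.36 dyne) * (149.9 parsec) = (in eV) 9.7e+32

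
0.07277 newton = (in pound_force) 0.01636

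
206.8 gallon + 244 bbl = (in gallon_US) 1.045e+04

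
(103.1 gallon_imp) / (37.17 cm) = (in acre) 0.0003116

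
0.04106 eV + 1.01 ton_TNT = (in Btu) 4.005e+06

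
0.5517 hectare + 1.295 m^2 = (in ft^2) 5.94e+04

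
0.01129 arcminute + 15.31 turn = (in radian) 96.2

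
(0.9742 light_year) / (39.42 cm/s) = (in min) 3.897e+14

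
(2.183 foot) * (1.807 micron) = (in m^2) 1.202e-06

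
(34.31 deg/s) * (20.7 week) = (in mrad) 7.497e+09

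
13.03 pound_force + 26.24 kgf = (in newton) 315.3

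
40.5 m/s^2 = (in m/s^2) 40.5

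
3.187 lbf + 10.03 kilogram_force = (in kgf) 11.48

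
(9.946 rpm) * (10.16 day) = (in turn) 1.455e+05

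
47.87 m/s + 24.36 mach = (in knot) 1.622e+04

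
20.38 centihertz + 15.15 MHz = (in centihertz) 1.515e+09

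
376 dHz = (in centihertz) 3760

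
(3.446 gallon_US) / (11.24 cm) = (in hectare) 1.161e-05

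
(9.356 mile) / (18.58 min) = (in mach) 0.03967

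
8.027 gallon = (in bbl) 0.1911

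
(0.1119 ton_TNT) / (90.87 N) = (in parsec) 1.67e-10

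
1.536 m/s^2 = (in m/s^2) 1.536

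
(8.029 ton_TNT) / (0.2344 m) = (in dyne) 1.433e+16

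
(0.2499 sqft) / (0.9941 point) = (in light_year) 6.997e-15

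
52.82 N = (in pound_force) 11.87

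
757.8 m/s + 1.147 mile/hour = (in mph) 1696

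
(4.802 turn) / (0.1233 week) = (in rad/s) 0.0004046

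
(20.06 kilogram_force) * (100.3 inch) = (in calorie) 119.8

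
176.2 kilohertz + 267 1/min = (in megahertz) 0.1762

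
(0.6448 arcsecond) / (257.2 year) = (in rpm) 3.68e-15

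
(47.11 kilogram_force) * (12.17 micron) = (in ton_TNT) 1.344e-12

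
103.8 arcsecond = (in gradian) 0.03204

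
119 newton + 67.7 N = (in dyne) 1.867e+07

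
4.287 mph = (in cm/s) 191.6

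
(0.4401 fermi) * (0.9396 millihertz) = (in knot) 8.038e-19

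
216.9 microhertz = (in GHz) 2.169e-13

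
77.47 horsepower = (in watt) 5.777e+04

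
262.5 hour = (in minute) 1.575e+04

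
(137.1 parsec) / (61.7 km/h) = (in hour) 6.857e+13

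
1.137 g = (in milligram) 1137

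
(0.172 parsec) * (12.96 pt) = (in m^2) 2.427e+13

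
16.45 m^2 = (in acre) 0.004065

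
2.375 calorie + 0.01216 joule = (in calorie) 2.378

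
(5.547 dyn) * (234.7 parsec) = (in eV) 2.507e+33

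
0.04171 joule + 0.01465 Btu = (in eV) 9.673e+19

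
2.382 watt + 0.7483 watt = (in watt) 3.13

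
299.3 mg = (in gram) 0.2993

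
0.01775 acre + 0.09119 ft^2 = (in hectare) 0.007184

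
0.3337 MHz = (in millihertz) 3.337e+08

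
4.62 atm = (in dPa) 4.681e+06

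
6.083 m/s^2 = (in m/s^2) 6.083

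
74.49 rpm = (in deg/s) 446.9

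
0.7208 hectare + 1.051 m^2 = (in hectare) 0.7209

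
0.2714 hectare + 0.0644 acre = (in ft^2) 3.202e+04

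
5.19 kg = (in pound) 11.44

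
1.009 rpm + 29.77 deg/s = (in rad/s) 0.6252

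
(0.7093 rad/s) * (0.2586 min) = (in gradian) 700.6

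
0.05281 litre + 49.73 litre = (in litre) 49.78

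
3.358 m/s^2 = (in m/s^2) 3.358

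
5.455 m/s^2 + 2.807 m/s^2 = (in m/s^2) 8.262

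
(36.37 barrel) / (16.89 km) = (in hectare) 3.424e-08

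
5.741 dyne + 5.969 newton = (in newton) 5.969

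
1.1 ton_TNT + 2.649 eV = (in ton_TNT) 1.1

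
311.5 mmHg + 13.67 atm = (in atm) 14.08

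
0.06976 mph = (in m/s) 0.03119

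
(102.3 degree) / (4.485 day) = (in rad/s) 4.608e-06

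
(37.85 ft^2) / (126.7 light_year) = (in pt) 8.316e-15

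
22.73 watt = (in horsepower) 0.03048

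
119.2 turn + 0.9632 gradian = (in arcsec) 1.545e+08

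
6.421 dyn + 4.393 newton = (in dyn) 4.393e+05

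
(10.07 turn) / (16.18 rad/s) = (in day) 4.526e-05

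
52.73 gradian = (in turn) 0.1318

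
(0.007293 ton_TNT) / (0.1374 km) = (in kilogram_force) 2.265e+04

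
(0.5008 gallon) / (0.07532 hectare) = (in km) 2.517e-09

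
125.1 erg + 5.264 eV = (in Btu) 1.186e-08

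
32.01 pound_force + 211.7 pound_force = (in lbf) 243.7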